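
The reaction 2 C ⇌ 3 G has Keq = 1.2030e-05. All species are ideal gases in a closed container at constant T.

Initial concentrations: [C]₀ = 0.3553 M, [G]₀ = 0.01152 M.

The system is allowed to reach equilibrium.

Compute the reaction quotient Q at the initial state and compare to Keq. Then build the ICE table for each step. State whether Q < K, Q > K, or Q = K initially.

Q₀ = 1.2111e-05 vs Keq = 1.2030e-05 ⇒ Q>K, reverse
Step 1:
                    C           G
  Initial      0.3553     0.01152
  Change   1.6841e-05 -2.5262e-05
  Equil        0.3553     0.01149
  solve Keq expr → x = -8.4207e-06; check Q = 1.2030e-05

Q₀ = 1.2111e-05; Q > K (proceeds reverse)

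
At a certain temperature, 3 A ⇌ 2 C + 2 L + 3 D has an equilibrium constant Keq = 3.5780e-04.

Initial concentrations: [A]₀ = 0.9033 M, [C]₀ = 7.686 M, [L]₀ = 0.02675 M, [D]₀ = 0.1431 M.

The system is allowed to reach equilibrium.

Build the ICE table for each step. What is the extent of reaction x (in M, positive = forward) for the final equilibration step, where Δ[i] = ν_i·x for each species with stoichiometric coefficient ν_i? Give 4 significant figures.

Q₀ = 1.6806e-04 vs Keq = 3.5780e-04 ⇒ Q<K, forward
Step 1:
                   A          C          L          D
  Initial     0.9033      7.686    0.02675     0.1431
  Change    -0.01117   0.007443   0.007443    0.01117
  Equil       0.8921      7.693    0.03419     0.1543
  solve Keq expr → x = 0.003722; check Q = 3.5780e-04

x = 0.003722 M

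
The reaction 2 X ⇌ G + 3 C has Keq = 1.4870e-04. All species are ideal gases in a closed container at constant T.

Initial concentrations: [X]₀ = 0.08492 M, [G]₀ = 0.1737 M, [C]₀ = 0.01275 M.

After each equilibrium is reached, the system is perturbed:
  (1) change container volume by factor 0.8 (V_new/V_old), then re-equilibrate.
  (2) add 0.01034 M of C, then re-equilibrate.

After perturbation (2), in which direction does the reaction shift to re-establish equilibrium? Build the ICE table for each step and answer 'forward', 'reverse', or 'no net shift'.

Direction: reverse

Q₀ = 4.9924e-05 vs Keq = 1.4870e-04 ⇒ Q<K, forward
Step 1:
                    X           G           C
  I           0.08492      0.1737     0.01275
  C         -0.003366    0.001683    0.005049
  E           0.08155      0.1754      0.0178
  solve Keq expr → x = 0.001683; check Q = 1.4870e-04
Then change container volume by factor 0.8 (V_new/V_old).
Step 2:
                    X           G           C
  I            0.1019      0.2192     0.02225
  C          0.001875 -9.3774e-04   -0.002813
  E            0.1038      0.2183     0.01944
  solve Keq expr → x = -9.3774e-04; check Q = 1.4870e-04
Then add 0.01034 M of C.
Step 3:
                    X           G           C
  I            0.1038      0.2183     0.02978
  C          0.006308   -0.003154   -0.009462
  E            0.1101      0.2151     0.02031
  solve Keq expr → x = -0.003154; check Q = 1.4870e-04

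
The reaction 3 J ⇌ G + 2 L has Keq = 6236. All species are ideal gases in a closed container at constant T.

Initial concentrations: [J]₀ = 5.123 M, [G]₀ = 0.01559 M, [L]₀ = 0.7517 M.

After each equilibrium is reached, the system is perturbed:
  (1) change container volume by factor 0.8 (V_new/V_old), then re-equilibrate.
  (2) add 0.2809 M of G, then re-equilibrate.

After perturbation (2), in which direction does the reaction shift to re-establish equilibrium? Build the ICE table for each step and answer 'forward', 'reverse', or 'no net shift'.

Direction: reverse

Q₀ = 6.5518e-05 vs Keq = 6236 ⇒ Q<K, forward
Step 1:
                   J          G          L
  I            5.123    0.01559     0.7517
  C           -4.959      1.653      3.306
  E           0.1639      1.669      4.058
  solve Keq expr → x = 1.653; check Q = 6236
Then change container volume by factor 0.8 (V_new/V_old).
Step 2:
                   J          G          L
  I           0.2049      2.086      5.072
  C                0          0          0
  E           0.2049      2.086      5.072
  solve Keq expr → x = 0; check Q = 6236
Then add 0.2809 M of G.
Step 3:
                   J          G          L
  I           0.2049      2.367      5.072
  C         0.008568  -0.002856  -0.005712
  E           0.2135      2.364      5.066
  solve Keq expr → x = -0.002856; check Q = 6236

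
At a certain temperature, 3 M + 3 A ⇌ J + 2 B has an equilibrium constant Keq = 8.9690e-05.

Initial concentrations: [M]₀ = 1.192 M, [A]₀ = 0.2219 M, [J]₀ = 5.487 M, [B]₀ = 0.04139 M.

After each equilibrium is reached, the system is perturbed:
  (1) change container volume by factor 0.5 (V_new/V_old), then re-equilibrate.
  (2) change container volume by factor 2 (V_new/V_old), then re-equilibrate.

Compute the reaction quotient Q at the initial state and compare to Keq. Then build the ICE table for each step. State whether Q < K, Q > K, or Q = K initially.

Q₀ = 0.508 vs Keq = 8.9690e-05 ⇒ Q>K, reverse
Step 1:
                    M           A           J           B
  Initial       1.192      0.2219       5.487     0.04139
  Change       0.0608      0.0608    -0.02027    -0.04054
  Equil         1.253      0.2827       5.467  8.5375e-04
  solve Keq expr → x = -0.02027; check Q = 8.9690e-05
Then change container volume by factor 0.5 (V_new/V_old).
Step 2:
                    M           A           J           B
  Initial       2.506      0.5654       10.93    0.001708
  Change    -0.004575   -0.004575    0.001525     0.00305
  Equil         2.501      0.5608       10.93    0.004758
  solve Keq expr → x = 0.001525; check Q = 8.9690e-05
Then change container volume by factor 2 (V_new/V_old).
Step 3:
                    M           A           J           B
  Initial       1.251      0.2804       5.467    0.002379
  Change     0.002288    0.002288 -7.6254e-04   -0.001525
  Equil         1.253      0.2827       5.467  8.5375e-04
  solve Keq expr → x = -7.6254e-04; check Q = 8.9690e-05

Q₀ = 0.508; Q > K (proceeds reverse)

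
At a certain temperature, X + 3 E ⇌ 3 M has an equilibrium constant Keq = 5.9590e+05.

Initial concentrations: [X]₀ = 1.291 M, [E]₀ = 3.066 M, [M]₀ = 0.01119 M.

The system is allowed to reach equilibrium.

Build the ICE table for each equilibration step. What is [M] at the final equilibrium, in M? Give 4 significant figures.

Q₀ = 3.7657e-08 vs Keq = 5.9590e+05 ⇒ Q<K, forward
Step 1:
                  X         E         M
  Initial     1.291     3.066   0.01119
  Change     -1.004    -3.012     3.012
  Equil      0.2871   0.05445     3.023
  solve Keq expr → x = 1.004; check Q = 5.9590e+05

[M]_eq = 3.023 M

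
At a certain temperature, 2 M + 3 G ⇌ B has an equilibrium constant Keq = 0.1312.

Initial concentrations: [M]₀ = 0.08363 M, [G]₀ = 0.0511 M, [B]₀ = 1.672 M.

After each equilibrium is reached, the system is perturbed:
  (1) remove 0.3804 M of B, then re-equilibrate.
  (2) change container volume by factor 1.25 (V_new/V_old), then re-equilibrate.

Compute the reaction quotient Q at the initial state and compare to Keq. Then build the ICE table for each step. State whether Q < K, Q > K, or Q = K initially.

Q₀ = 1.7916e+06; Q > K (proceeds reverse)

Q₀ = 1.7916e+06 vs Keq = 0.1312 ⇒ Q>K, reverse
Step 1:
                    M           G           B
  I           0.08363      0.0511       1.672
  C             1.146       1.719     -0.5729
  E             1.229        1.77       1.099
  solve Keq expr → x = -0.5729; check Q = 0.1312
Then remove 0.3804 M of B.
Step 2:
                    M           G           B
  I             1.229        1.77      0.7187
  C          -0.08495     -0.1274     0.04247
  E             1.144       1.642      0.7612
  solve Keq expr → x = 0.04247; check Q = 0.1312
Then change container volume by factor 1.25 (V_new/V_old).
Step 3:
                    M           G           B
  I            0.9156       1.314       0.609
  C            0.1471      0.2207    -0.07356
  E             1.063       1.535      0.5354
  solve Keq expr → x = -0.07356; check Q = 0.1312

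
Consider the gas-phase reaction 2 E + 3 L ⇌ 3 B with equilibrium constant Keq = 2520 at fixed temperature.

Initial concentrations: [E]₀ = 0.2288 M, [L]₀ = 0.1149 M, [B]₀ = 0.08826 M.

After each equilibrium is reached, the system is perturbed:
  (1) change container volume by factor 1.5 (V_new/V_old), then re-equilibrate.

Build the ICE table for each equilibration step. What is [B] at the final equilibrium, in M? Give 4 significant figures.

[B]_eq = 0.1043 M

Q₀ = 8.658 vs Keq = 2520 ⇒ Q<K, forward
Step 1:
                   E          L          B
  I           0.2288     0.1149    0.08826
  C         -0.05105   -0.07658    0.07658
  E           0.1777    0.03832     0.1648
  solve Keq expr → x = 0.02553; check Q = 2520
Then change container volume by factor 1.5 (V_new/V_old).
Step 2:
                   E          L          B
  I           0.1185    0.02555     0.1099
  C          0.00372   0.005581  -0.005581
  E           0.1222    0.03113     0.1043
  solve Keq expr → x = -0.00186; check Q = 2520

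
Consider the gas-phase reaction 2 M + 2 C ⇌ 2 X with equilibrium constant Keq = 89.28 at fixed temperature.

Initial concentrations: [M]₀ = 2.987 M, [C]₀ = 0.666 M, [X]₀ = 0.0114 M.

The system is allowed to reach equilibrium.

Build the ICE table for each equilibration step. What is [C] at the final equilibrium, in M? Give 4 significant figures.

[C]_eq = 0.02919 M

Q₀ = 3.2839e-05 vs Keq = 89.28 ⇒ Q<K, forward
Step 1:
                   M          C          X
  I            2.987      0.666     0.0114
  C          -0.6368    -0.6368     0.6368
  E             2.35    0.02919     0.6482
  solve Keq expr → x = 0.3184; check Q = 89.28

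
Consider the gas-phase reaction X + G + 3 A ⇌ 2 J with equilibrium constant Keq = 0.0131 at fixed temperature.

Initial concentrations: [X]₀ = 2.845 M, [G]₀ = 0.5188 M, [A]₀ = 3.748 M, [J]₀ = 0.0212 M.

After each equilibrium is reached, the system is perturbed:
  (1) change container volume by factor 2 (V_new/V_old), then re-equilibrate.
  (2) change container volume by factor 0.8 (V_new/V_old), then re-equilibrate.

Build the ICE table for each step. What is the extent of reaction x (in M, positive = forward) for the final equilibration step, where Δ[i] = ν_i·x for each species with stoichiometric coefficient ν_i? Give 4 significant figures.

Q₀ = 5.7835e-06 vs Keq = 0.0131 ⇒ Q<K, forward
Step 1:
                    X           G           A           J
  Initial       2.845      0.5188       3.748      0.0212
  Change      -0.2434     -0.2434     -0.7301      0.4867
  Equil         2.602      0.2754       3.018      0.5079
  solve Keq expr → x = 0.2434; check Q = 0.0131
Then change container volume by factor 2 (V_new/V_old).
Step 2:
                    X           G           A           J
  Initial       1.301      0.1377       1.509       0.254
  Change      0.06134     0.06134       0.184     -0.1227
  Equil         1.362      0.1991       1.693      0.1313
  solve Keq expr → x = -0.06134; check Q = 0.0131
Then change container volume by factor 0.8 (V_new/V_old).
Step 3:
                    X           G           A           J
  Initial       1.703      0.2488       2.116      0.1641
  Change     -0.02178    -0.02178    -0.06534     0.04356
  Equil         1.681       0.227       2.051      0.2077
  solve Keq expr → x = 0.02178; check Q = 0.0131

x = 0.02178 M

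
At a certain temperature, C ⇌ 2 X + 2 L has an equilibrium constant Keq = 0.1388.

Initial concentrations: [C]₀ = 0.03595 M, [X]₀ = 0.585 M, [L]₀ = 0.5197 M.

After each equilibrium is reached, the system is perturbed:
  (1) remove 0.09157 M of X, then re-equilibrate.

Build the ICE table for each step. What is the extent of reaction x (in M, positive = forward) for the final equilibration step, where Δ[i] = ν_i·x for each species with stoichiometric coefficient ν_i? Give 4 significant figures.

Q₀ = 2.571 vs Keq = 0.1388 ⇒ Q>K, reverse
Step 1:
                   C          X          L
  init       0.03595      0.585     0.5197
  Δ          0.09268    -0.1854    -0.1854
  eq          0.1286     0.3996     0.3343
  solve Keq expr → x = -0.09268; check Q = 0.1388
Then remove 0.09157 M of X.
Step 2:
                   C          X          L
  init        0.1286     0.3081     0.3343
  Δ         -0.01623    0.03246    0.03246
  eq          0.1124     0.3405     0.3668
  solve Keq expr → x = 0.01623; check Q = 0.1388

x = 0.01623 M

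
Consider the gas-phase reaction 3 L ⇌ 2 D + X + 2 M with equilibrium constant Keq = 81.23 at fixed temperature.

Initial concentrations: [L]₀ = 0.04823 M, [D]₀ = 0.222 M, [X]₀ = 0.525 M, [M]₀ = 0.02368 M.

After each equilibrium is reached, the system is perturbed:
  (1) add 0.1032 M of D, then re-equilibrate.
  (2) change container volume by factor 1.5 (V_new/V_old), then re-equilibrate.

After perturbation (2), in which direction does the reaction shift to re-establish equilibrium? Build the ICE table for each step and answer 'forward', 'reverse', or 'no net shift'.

Q₀ = 0.1293 vs Keq = 81.23 ⇒ Q<K, forward
Step 1:
                   L          D          X          M
  Initial    0.04823      0.222      0.525    0.02368
  Change    -0.03829    0.02553    0.01276    0.02553
  Equil      0.00994     0.2475     0.5378    0.04921
  solve Keq expr → x = 0.01276; check Q = 81.23
Then add 0.1032 M of D.
Step 2:
                   L          D          X          M
  Initial    0.00994     0.3507     0.5378    0.04921
  Change    0.002297  -0.001531 -7.6553e-04  -0.001531
  Equil      0.01224     0.3492      0.537    0.04768
  solve Keq expr → x = -7.6553e-04; check Q = 81.23
Then change container volume by factor 1.5 (V_new/V_old).
Step 3:
                   L          D          X          M
  Initial   0.008158     0.2328      0.358    0.03178
  Change   -0.001755    0.00117 5.8516e-04    0.00117
  Equil     0.006402      0.234     0.3586    0.03295
  solve Keq expr → x = 5.8516e-04; check Q = 81.23

Direction: forward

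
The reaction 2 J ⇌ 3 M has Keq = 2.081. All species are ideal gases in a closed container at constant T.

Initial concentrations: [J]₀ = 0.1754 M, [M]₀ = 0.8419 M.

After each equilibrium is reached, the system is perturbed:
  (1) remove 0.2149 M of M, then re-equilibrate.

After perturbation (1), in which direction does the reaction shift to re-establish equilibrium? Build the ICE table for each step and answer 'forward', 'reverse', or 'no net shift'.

Direction: forward

Q₀ = 19.4 vs Keq = 2.081 ⇒ Q>K, reverse
Step 1:
                   J          M
  I           0.1754     0.8419
  C           0.1547    -0.2321
  E           0.3301     0.6098
  solve Keq expr → x = -0.07736; check Q = 2.081
Then remove 0.2149 M of M.
Step 2:
                   J          M
  I           0.3301     0.3949
  C         -0.07716     0.1157
  E            0.253     0.5107
  solve Keq expr → x = 0.03858; check Q = 2.081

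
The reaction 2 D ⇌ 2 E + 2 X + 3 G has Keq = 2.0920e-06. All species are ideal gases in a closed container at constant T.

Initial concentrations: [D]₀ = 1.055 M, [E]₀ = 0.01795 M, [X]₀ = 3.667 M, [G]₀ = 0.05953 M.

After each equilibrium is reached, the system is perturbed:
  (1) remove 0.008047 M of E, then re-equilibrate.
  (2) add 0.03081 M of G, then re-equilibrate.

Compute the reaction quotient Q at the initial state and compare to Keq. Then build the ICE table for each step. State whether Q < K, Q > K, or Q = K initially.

Q₀ = 8.2121e-07 vs Keq = 2.0920e-06 ⇒ Q<K, forward
Step 1:
                    D           E           X           G
  init          1.055     0.01795       3.667     0.05953
  Δ         -0.005485    0.005485    0.005485    0.008228
  eq             1.05     0.02344       3.672     0.06776
  solve Keq expr → x = 0.002743; check Q = 2.0920e-06
Then remove 0.008047 M of E.
Step 2:
                    D           E           X           G
  init           1.05     0.01539       3.672     0.06776
  Δ         -0.004698    0.004698    0.004698    0.007048
  eq            1.045     0.02009       3.677     0.07481
  solve Keq expr → x = 0.002349; check Q = 2.0920e-06
Then add 0.03081 M of G.
Step 3:
                    D           E           X           G
  init          1.045     0.02009       3.677      0.1056
  Δ          0.006225   -0.006225   -0.006225   -0.009337
  eq            1.051     0.01386       3.671     0.09628
  solve Keq expr → x = -0.003112; check Q = 2.0920e-06

Q₀ = 8.2121e-07; Q < K (proceeds forward)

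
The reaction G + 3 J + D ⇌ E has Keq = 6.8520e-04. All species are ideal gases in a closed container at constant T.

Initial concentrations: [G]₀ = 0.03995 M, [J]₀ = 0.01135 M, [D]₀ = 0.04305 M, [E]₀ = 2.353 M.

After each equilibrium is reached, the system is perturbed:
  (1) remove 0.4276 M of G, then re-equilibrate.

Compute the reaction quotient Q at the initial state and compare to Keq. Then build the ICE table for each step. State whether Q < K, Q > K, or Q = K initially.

Q₀ = 9.3572e+08; Q > K (proceeds reverse)

Q₀ = 9.3572e+08 vs Keq = 6.8520e-04 ⇒ Q>K, reverse
Step 1:
                    G           J           D           E
  I           0.03995     0.01135     0.04305       2.353
  C             1.887       5.662       1.887      -1.887
  E             1.927       5.674        1.93      0.4656
  solve Keq expr → x = -1.887; check Q = 6.8520e-04
Then remove 0.4276 M of G.
Step 2:
                    G           J           D           E
  I               1.5       5.674        1.93      0.4656
  C           0.05012      0.1503     0.05012    -0.05012
  E              1.55       5.824       1.981      0.4155
  solve Keq expr → x = -0.05012; check Q = 6.8520e-04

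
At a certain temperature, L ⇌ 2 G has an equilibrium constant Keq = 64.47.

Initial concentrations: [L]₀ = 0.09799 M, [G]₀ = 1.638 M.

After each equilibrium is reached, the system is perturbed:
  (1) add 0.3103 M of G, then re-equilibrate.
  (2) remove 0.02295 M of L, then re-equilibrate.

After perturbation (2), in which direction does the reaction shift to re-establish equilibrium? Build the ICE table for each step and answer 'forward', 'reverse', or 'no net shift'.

Q₀ = 27.38 vs Keq = 64.47 ⇒ Q<K, forward
Step 1:
                   L          G
  I          0.09799      1.638
  C         -0.05103     0.1021
  E          0.04696       1.74
  solve Keq expr → x = 0.05103; check Q = 64.47
Then add 0.3103 M of G.
Step 2:
                   L          G
  I          0.04696       2.05
  C           0.0162    -0.0324
  E          0.06316      2.018
  solve Keq expr → x = -0.0162; check Q = 64.47
Then remove 0.02295 M of L.
Step 3:
                   L          G
  I          0.04021      2.018
  C          0.02042   -0.04084
  E          0.06063      1.977
  solve Keq expr → x = -0.02042; check Q = 64.47

Direction: reverse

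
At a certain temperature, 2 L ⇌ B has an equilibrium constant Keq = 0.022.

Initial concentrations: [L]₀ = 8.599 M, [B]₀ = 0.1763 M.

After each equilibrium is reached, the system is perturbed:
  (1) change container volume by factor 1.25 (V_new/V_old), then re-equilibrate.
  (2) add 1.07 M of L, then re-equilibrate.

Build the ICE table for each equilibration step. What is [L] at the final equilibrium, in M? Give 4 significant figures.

[L]_eq = 6.419 M

Q₀ = 0.002384 vs Keq = 0.022 ⇒ Q<K, forward
Step 1:
                    L           B
  Initial       8.599      0.1763
  Change       -1.726       0.863
  Equil         6.873       1.039
  solve Keq expr → x = 0.863; check Q = 0.022
Then change container volume by factor 1.25 (V_new/V_old).
Step 2:
                    L           B
  Initial       5.498      0.8314
  Change       0.2227     -0.1113
  Equil         5.721      0.7201
  solve Keq expr → x = -0.1113; check Q = 0.022
Then add 1.07 M of L.
Step 3:
                    L           B
  Initial       6.791      0.7201
  Change      -0.3725      0.1863
  Equil         6.419      0.9064
  solve Keq expr → x = 0.1863; check Q = 0.022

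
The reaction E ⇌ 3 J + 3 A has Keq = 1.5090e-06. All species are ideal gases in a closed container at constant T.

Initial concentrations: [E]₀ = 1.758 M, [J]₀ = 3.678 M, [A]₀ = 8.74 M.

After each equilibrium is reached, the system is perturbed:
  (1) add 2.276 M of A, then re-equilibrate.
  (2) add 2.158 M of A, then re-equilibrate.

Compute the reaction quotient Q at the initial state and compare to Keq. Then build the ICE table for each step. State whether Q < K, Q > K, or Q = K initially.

Q₀ = 1.8895e+04; Q > K (proceeds reverse)

Q₀ = 1.8895e+04 vs Keq = 1.5090e-06 ⇒ Q>K, reverse
Step 1:
                   E          J          A
  I            1.758      3.678       8.74
  C            1.225     -3.675     -3.675
  E            2.983    0.00326      5.065
  solve Keq expr → x = -1.225; check Q = 1.5090e-06
Then add 2.276 M of A.
Step 2:
                   E          J          A
  I            2.983    0.00326      7.341
  C       3.3674e-04   -0.00101   -0.00101
  E            2.983   0.002249       7.34
  solve Keq expr → x = -3.3674e-04; check Q = 1.5090e-06
Then add 2.158 M of A.
Step 3:
                   E          J          A
  I            2.983   0.002249      9.498
  C       1.7032e-04 -5.1095e-04 -5.1095e-04
  E            2.983   0.001739      9.498
  solve Keq expr → x = -1.7032e-04; check Q = 1.5090e-06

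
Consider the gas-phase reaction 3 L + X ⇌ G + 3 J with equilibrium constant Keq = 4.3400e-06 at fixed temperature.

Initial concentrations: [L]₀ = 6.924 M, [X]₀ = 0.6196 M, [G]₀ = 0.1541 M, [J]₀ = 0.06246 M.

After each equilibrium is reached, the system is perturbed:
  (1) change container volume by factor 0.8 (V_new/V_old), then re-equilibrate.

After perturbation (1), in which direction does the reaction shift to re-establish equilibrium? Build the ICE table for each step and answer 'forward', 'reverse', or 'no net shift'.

Direction: no net shift

Q₀ = 1.8257e-07 vs Keq = 4.3400e-06 ⇒ Q<K, forward
Step 1:
                    L           X           G           J
  Initial       6.924      0.6196      0.1541     0.06246
  Change      -0.1003    -0.03343     0.03343      0.1003
  Equil         6.824      0.5862      0.1875      0.1627
  solve Keq expr → x = 0.03343; check Q = 4.3400e-06
Then change container volume by factor 0.8 (V_new/V_old).
Step 2:
                    L           X           G           J
  Initial        8.53      0.7327      0.2344      0.2034
  Change            0           0           0           0
  Equil          8.53      0.7327      0.2344      0.2034
  solve Keq expr → x = 0; check Q = 4.3400e-06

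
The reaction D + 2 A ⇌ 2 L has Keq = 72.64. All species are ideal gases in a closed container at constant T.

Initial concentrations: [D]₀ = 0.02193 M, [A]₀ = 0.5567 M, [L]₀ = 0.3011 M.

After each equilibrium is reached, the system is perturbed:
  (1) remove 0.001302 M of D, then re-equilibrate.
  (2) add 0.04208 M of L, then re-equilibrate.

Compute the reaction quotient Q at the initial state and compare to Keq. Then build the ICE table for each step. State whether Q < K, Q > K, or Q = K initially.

Q₀ = 13.34 vs Keq = 72.64 ⇒ Q<K, forward
Step 1:
                   D          A          L
  init       0.02193     0.5567     0.3011
  Δ         -0.01634   -0.03269    0.03269
  eq        0.005586      0.524     0.3338
  solve Keq expr → x = 0.01634; check Q = 72.64
Then remove 0.001302 M of D.
Step 2:
                   D          A          L
  init      0.004284      0.524     0.3338
  Δ         0.001175   0.002349  -0.002349
  eq        0.005458     0.5264     0.3314
  solve Keq expr → x = -0.001175; check Q = 72.64
Then add 0.04208 M of L.
Step 3:
                   D          A          L
  init      0.005458     0.5264     0.3735
  Δ          0.00131   0.002619  -0.002619
  eq        0.006768      0.529     0.3709
  solve Keq expr → x = -0.00131; check Q = 72.64

Q₀ = 13.34; Q < K (proceeds forward)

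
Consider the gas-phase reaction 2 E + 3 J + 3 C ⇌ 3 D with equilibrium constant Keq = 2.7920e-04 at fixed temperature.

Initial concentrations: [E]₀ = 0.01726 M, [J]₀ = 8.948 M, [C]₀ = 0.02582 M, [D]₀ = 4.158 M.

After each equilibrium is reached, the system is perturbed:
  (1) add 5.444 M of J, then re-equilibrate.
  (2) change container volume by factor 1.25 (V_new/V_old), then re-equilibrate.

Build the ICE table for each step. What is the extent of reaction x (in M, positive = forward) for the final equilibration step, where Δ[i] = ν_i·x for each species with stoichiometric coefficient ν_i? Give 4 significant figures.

x = -0.07337 M

Q₀ = 1.9567e+07 vs Keq = 2.7920e-04 ⇒ Q>K, reverse
Step 1:
                  E         J         C         D
  init      0.01726     8.948   0.02582     4.158
  Δ            1.43     2.145     2.145    -2.145
  eq          1.447     11.09     2.171     2.013
  solve Keq expr → x = -0.7149; check Q = 2.7920e-04
Then add 5.444 M of J.
Step 2:
                  E         J         C         D
  init        1.447     16.54     2.171     2.013
  Δ         -0.1972   -0.2958   -0.2958    0.2958
  eq           1.25     16.24     1.875     2.309
  solve Keq expr → x = 0.0986; check Q = 2.7920e-04
Then change container volume by factor 1.25 (V_new/V_old).
Step 3:
                  E         J         C         D
  init       0.9999     12.99       1.5     1.847
  Δ          0.1467    0.2201    0.2201   -0.2201
  eq          1.147     13.21      1.72     1.627
  solve Keq expr → x = -0.07337; check Q = 2.7920e-04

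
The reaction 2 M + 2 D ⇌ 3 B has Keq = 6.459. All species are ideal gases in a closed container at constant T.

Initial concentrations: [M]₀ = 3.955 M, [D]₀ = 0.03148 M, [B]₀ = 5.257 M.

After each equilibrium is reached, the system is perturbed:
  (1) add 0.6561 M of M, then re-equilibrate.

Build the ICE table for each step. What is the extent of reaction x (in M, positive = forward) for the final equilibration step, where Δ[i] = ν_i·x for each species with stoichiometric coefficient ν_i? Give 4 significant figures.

Q₀ = 9372 vs Keq = 6.459 ⇒ Q>K, reverse
Step 1:
                    M           D           B
  Initial       3.955     0.03148       5.257
  Change       0.6986      0.6986      -1.048
  Equil         4.654      0.7301       4.209
  solve Keq expr → x = -0.3493; check Q = 6.459
Then add 0.6561 M of M.
Step 2:
                    M           D           B
  Initial        5.31      0.7301       4.209
  Change     -0.06138    -0.06138     0.09207
  Equil         5.248      0.6687       4.301
  solve Keq expr → x = 0.03069; check Q = 6.459

x = 0.03069 M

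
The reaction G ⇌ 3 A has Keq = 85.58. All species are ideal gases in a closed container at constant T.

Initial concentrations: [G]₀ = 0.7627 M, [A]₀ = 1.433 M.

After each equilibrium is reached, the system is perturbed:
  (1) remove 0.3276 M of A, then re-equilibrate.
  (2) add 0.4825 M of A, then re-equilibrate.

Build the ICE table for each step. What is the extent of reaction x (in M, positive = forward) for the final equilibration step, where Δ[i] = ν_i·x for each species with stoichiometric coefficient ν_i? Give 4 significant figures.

Q₀ = 3.858 vs Keq = 85.58 ⇒ Q<K, forward
Step 1:
                   G          A
  init        0.7627      1.433
  Δ           -0.483      1.449
  eq          0.2797      2.882
  solve Keq expr → x = 0.483; check Q = 85.58
Then remove 0.3276 M of A.
Step 2:
                   G          A
  init        0.2797      2.554
  Δ          -0.0492     0.1476
  eq          0.2305      2.702
  solve Keq expr → x = 0.0492; check Q = 85.58
Then add 0.4825 M of A.
Step 3:
                   G          A
  init        0.2305      3.184
  Δ          0.07364    -0.2209
  eq          0.3041      2.964
  solve Keq expr → x = -0.07364; check Q = 85.58

x = -0.07364 M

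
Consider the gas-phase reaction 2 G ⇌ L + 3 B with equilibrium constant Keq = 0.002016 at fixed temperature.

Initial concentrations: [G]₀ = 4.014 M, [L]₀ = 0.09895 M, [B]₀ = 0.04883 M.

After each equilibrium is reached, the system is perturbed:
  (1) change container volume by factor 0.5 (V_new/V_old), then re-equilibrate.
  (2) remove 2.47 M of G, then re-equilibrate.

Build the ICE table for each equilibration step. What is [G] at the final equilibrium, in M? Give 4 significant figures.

[G]_eq = 5.26 M

Q₀ = 7.1503e-07 vs Keq = 0.002016 ⇒ Q<K, forward
Step 1:
                    G           L           B
  init          4.014     0.09895     0.04883
  Δ            -0.291      0.1455      0.4365
  eq            3.723      0.2444      0.4853
  solve Keq expr → x = 0.1455; check Q = 0.002016
Then change container volume by factor 0.5 (V_new/V_old).
Step 2:
                    G           L           B
  init          7.446      0.4889      0.9706
  Δ            0.1994    -0.09971     -0.2991
  eq            7.645      0.3892      0.6715
  solve Keq expr → x = -0.09971; check Q = 0.002016
Then remove 2.47 M of G.
Step 3:
                    G           L           B
  init          5.175      0.3892      0.6715
  Δ           0.08505    -0.04252     -0.1276
  eq             5.26      0.3467      0.5439
  solve Keq expr → x = -0.04252; check Q = 0.002016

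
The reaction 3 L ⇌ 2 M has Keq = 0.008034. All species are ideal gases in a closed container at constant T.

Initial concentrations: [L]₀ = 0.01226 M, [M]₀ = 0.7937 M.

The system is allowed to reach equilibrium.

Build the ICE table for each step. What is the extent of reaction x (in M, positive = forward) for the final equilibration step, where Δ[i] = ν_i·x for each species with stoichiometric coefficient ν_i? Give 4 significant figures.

Q₀ = 3.4185e+05 vs Keq = 0.008034 ⇒ Q>K, reverse
Step 1:
                  L         M
  Initial   0.01226    0.7937
  Change      1.044   -0.6963
  Equil       1.057   0.09737
  solve Keq expr → x = -0.3482; check Q = 0.008034

x = -0.3482 M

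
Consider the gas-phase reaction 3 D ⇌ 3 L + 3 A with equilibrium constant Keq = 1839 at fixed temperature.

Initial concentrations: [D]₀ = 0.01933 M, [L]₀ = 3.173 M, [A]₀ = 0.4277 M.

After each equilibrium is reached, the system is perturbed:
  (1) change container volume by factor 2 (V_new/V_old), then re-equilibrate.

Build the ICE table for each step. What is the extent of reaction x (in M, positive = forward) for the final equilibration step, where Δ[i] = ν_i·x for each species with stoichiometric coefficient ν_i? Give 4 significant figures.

Q₀ = 3.4604e+05 vs Keq = 1839 ⇒ Q>K, reverse
Step 1:
                    D           L           A
  init        0.01933       3.173      0.4277
  Δ           0.07099    -0.07099    -0.07099
  eq          0.09032       3.102      0.3567
  solve Keq expr → x = -0.02366; check Q = 1839
Then change container volume by factor 2 (V_new/V_old).
Step 2:
                    D           L           A
  init        0.04516       1.551      0.1784
  Δ          -0.01976     0.01976     0.01976
  eq           0.0254       1.571      0.1981
  solve Keq expr → x = 0.006586; check Q = 1839

x = 0.006586 M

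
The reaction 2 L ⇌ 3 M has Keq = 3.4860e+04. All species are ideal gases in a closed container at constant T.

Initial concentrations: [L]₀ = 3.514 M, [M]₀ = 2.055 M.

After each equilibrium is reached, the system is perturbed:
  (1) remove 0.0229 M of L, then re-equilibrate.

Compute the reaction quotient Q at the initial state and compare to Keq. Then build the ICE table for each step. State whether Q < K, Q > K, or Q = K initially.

Q₀ = 0.7028 vs Keq = 3.4860e+04 ⇒ Q<K, forward
Step 1:
                    L           M
  init          3.514       2.055
  Δ            -3.411       5.117
  eq           0.1029       7.172
  solve Keq expr → x = 1.706; check Q = 3.4860e+04
Then remove 0.0229 M of L.
Step 2:
                    L           M
  init        0.07997       7.172
  Δ           0.02218    -0.03328
  eq           0.1022       7.138
  solve Keq expr → x = -0.01109; check Q = 3.4860e+04

Q₀ = 0.7028; Q < K (proceeds forward)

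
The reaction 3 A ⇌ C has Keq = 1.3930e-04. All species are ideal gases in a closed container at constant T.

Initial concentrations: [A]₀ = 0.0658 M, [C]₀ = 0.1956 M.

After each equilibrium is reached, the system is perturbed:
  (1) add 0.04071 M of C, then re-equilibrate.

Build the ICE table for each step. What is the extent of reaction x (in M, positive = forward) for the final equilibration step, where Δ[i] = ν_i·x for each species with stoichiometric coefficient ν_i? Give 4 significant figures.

Q₀ = 686.6 vs Keq = 1.3930e-04 ⇒ Q>K, reverse
Step 1:
                    A           C
  Initial      0.0658      0.1956
  Change       0.5867     -0.1956
  Equil        0.6525  3.8696e-05
  solve Keq expr → x = -0.1956; check Q = 1.3930e-04
Then add 0.04071 M of C.
Step 2:
                    A           C
  Initial      0.6525     0.04075
  Change       0.1221    -0.04068
  Equil        0.7745  6.4726e-05
  solve Keq expr → x = -0.04068; check Q = 1.3930e-04

x = -0.04068 M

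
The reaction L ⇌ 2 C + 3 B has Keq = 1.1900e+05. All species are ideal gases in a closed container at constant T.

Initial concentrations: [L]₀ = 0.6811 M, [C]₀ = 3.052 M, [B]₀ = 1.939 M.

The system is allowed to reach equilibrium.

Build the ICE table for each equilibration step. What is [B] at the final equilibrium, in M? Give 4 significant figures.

[B]_eq = 3.952 M

Q₀ = 99.7 vs Keq = 1.1900e+05 ⇒ Q<K, forward
Step 1:
                   L          C          B
  init        0.6811      3.052      1.939
  Δ          -0.6711      1.342      2.013
  eq         0.01002      4.394      3.952
  solve Keq expr → x = 0.6711; check Q = 1.1900e+05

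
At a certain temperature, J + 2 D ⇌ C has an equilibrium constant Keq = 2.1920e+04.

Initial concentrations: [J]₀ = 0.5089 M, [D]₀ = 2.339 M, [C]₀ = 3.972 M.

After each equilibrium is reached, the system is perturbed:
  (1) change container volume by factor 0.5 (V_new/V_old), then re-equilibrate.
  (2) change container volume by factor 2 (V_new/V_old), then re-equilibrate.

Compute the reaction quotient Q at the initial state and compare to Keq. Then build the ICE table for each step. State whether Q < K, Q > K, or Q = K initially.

Q₀ = 1.427 vs Keq = 2.1920e+04 ⇒ Q<K, forward
Step 1:
                  J         D         C
  I          0.5089     2.339     3.972
  C         -0.5088    -1.018    0.5088
  E       1.1706e-04     1.321     4.481
  solve Keq expr → x = 0.5088; check Q = 2.1920e+04
Then change container volume by factor 0.5 (V_new/V_old).
Step 2:
                  J         D         C
  I       2.3413e-04     2.643     8.962
  C       -1.7558e-04 -3.5116e-04 1.7558e-04
  E       5.8549e-05     2.643     8.962
  solve Keq expr → x = 1.7558e-04; check Q = 2.1920e+04
Then change container volume by factor 2 (V_new/V_old).
Step 3:
                  J         D         C
  I       2.9274e-05     1.321     4.481
  C       8.7789e-05 1.7558e-04 -8.7789e-05
  E       1.1706e-04     1.321     4.481
  solve Keq expr → x = -8.7789e-05; check Q = 2.1920e+04

Q₀ = 1.427; Q < K (proceeds forward)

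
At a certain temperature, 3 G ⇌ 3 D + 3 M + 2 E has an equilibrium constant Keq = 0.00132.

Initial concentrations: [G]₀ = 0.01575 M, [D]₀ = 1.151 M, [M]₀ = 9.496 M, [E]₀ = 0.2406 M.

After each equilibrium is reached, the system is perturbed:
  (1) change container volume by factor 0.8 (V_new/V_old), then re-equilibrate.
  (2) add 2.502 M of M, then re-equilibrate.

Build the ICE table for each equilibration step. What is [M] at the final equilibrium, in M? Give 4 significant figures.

Q₀ = 1.9346e+07 vs Keq = 0.00132 ⇒ Q>K, reverse
Step 1:
                   G          D          M          E
  Initial    0.01575      1.151      9.496     0.2406
  Change      0.3603    -0.3603    -0.3603    -0.2402
  Equil        0.376     0.7907      9.136 4.3142e-04
  solve Keq expr → x = -0.1201; check Q = 0.00132
Then change container volume by factor 0.8 (V_new/V_old).
Step 2:
                   G          D          M          E
  Initial       0.47     0.9884      11.42 5.3928e-04
  Change  3.4509e-04 -3.4509e-04 -3.4509e-04 -2.3006e-04
  Equil       0.4703     0.9881      11.42 3.0922e-04
  solve Keq expr → x = -1.1503e-04; check Q = 0.00132
Then add 2.502 M of M.
Step 3:
                   G          D          M          E
  Initial     0.4703     0.9881      13.92 3.0922e-04
  Change  1.1904e-04 -1.1904e-04 -1.1904e-04 -7.9363e-05
  Equil       0.4705      0.988      13.92 2.2985e-04
  solve Keq expr → x = -3.9681e-05; check Q = 0.00132

[M]_eq = 13.92 M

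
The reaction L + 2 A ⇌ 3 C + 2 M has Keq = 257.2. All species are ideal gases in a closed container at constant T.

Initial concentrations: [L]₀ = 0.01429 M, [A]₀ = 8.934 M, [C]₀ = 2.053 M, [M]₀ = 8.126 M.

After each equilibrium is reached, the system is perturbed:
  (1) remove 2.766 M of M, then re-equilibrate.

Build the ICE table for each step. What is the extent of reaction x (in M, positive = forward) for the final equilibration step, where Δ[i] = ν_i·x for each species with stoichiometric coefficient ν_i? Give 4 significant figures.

x = 0.01387 M

Q₀ = 501 vs Keq = 257.2 ⇒ Q>K, reverse
Step 1:
                    L           A           C           M
  I           0.01429       8.934       2.053       8.126
  C           0.01183     0.02366     -0.0355    -0.02366
  E           0.02612       8.958       2.018       8.102
  solve Keq expr → x = -0.01183; check Q = 257.2
Then remove 2.766 M of M.
Step 2:
                    L           A           C           M
  I           0.02612       8.958       2.018       5.336
  C          -0.01387    -0.02775     0.04162     0.02775
  E           0.01225        8.93       2.059       5.364
  solve Keq expr → x = 0.01387; check Q = 257.2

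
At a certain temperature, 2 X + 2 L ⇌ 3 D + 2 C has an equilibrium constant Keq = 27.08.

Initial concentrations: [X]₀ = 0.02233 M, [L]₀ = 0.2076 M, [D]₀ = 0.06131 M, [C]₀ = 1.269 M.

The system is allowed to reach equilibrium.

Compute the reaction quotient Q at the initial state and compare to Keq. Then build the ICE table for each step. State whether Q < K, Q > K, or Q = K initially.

Q₀ = 17.27; Q < K (proceeds forward)

Q₀ = 17.27 vs Keq = 27.08 ⇒ Q<K, forward
Step 1:
                   X          L          D          C
  I          0.02233     0.2076    0.06131      1.269
  C        -0.002534  -0.002534     0.0038   0.002534
  E           0.0198     0.2051    0.06511      1.272
  solve Keq expr → x = 0.001267; check Q = 27.08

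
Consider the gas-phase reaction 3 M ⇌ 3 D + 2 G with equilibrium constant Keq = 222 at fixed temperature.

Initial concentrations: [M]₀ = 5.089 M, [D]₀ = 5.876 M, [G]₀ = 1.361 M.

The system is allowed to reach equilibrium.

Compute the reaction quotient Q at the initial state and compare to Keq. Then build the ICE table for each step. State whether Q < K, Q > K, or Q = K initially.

Q₀ = 2.851; Q < K (proceeds forward)

Q₀ = 2.851 vs Keq = 222 ⇒ Q<K, forward
Step 1:
                  M         D         G
  Initial     5.089     5.876     1.361
  Change     -2.327     2.327     1.551
  Equil       2.762     8.203     2.912
  solve Keq expr → x = 0.7755; check Q = 222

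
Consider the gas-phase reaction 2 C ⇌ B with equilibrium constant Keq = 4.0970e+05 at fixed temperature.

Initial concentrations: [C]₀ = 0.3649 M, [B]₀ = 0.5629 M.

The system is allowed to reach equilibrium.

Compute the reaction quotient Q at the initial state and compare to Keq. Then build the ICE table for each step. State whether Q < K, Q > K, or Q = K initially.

Q₀ = 4.227; Q < K (proceeds forward)

Q₀ = 4.227 vs Keq = 4.0970e+05 ⇒ Q<K, forward
Step 1:
                   C          B
  Initial     0.3649     0.5629
  Change     -0.3636     0.1818
  Equil     0.001348     0.7447
  solve Keq expr → x = 0.1818; check Q = 4.0970e+05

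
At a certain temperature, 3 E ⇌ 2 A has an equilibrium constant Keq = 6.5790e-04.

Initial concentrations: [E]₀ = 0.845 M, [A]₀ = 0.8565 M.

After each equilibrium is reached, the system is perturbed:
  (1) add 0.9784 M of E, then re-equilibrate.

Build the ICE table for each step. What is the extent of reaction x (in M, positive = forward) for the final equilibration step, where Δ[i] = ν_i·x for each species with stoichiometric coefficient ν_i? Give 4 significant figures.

Q₀ = 1.216 vs Keq = 6.5790e-04 ⇒ Q>K, reverse
Step 1:
                   E          A
  I            0.845     0.8565
  C            1.174    -0.7829
  E            2.019     0.0736
  solve Keq expr → x = -0.3914; check Q = 6.5790e-04
Then add 0.9784 M of E.
Step 2:
                   E          A
  I            2.998     0.0736
  C         -0.08123    0.05415
  E            2.917     0.1278
  solve Keq expr → x = 0.02708; check Q = 6.5790e-04

x = 0.02708 M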